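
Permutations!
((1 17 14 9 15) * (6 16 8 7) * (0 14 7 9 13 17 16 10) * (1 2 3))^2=((0 14 13 17 7 6 10)(1 16 8 9 15 2 3))^2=(0 13 7 10 14 17 6)(1 8 15 3 16 9 2)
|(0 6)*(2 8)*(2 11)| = |(0 6)(2 8 11)| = 6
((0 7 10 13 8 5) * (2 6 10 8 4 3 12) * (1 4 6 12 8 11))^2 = (0 11 4 8)(1 3 5 7)(6 13 10)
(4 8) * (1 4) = (1 4 8) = [0, 4, 2, 3, 8, 5, 6, 7, 1]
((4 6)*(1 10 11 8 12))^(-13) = ((1 10 11 8 12)(4 6))^(-13) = (1 11 12 10 8)(4 6)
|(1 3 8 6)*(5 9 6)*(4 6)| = |(1 3 8 5 9 4 6)| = 7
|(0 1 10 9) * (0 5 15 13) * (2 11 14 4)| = 28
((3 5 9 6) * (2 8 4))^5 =((2 8 4)(3 5 9 6))^5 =(2 4 8)(3 5 9 6)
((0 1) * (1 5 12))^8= (12)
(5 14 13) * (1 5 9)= (1 5 14 13 9)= [0, 5, 2, 3, 4, 14, 6, 7, 8, 1, 10, 11, 12, 9, 13]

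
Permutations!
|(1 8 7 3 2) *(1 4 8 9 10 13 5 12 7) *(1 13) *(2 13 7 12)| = 21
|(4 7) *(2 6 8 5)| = |(2 6 8 5)(4 7)| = 4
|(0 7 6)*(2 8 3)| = 3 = |(0 7 6)(2 8 3)|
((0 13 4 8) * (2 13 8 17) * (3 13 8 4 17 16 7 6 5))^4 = (0 6 17 4 5 2 16 3 8 7 13)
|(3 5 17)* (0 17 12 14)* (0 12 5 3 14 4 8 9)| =|(0 17 14 12 4 8 9)| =7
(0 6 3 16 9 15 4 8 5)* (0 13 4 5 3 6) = (3 16 9 15 5 13 4 8) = [0, 1, 2, 16, 8, 13, 6, 7, 3, 15, 10, 11, 12, 4, 14, 5, 9]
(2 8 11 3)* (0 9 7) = (0 9 7)(2 8 11 3) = [9, 1, 8, 2, 4, 5, 6, 0, 11, 7, 10, 3]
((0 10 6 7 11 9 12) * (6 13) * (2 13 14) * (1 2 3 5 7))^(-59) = (0 5 12 3 9 14 11 10 7)(1 2 13 6)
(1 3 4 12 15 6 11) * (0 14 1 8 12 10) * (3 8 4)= (0 14 1 8 12 15 6 11 4 10)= [14, 8, 2, 3, 10, 5, 11, 7, 12, 9, 0, 4, 15, 13, 1, 6]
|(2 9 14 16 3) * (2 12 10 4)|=8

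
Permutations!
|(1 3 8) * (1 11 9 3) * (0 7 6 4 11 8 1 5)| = 9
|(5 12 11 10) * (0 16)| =|(0 16)(5 12 11 10)| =4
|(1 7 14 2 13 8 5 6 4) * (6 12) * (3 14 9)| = 12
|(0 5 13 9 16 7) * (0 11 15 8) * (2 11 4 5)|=|(0 2 11 15 8)(4 5 13 9 16 7)|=30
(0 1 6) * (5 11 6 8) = [1, 8, 2, 3, 4, 11, 0, 7, 5, 9, 10, 6] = (0 1 8 5 11 6)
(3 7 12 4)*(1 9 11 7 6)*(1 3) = (1 9 11 7 12 4)(3 6) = [0, 9, 2, 6, 1, 5, 3, 12, 8, 11, 10, 7, 4]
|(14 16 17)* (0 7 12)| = 3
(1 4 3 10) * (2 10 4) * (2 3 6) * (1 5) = (1 3 4 6 2 10 5) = [0, 3, 10, 4, 6, 1, 2, 7, 8, 9, 5]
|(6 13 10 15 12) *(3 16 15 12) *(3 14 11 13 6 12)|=7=|(3 16 15 14 11 13 10)|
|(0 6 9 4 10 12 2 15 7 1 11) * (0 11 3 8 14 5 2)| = |(0 6 9 4 10 12)(1 3 8 14 5 2 15 7)| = 24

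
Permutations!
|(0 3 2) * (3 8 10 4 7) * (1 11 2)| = 9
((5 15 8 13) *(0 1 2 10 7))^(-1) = ((0 1 2 10 7)(5 15 8 13))^(-1) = (0 7 10 2 1)(5 13 8 15)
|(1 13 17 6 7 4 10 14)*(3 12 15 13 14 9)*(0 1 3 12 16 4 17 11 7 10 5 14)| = 90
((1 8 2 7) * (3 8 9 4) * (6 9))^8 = (9) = ((1 6 9 4 3 8 2 7))^8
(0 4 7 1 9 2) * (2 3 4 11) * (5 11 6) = [6, 9, 0, 4, 7, 11, 5, 1, 8, 3, 10, 2] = (0 6 5 11 2)(1 9 3 4 7)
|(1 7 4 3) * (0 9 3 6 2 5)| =|(0 9 3 1 7 4 6 2 5)| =9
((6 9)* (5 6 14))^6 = (5 9)(6 14)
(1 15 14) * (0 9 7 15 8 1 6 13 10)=(0 9 7 15 14 6 13 10)(1 8)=[9, 8, 2, 3, 4, 5, 13, 15, 1, 7, 0, 11, 12, 10, 6, 14]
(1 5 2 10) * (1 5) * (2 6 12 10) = [0, 1, 2, 3, 4, 6, 12, 7, 8, 9, 5, 11, 10] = (5 6 12 10)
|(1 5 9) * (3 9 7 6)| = |(1 5 7 6 3 9)| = 6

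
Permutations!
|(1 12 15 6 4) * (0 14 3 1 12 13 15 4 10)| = 8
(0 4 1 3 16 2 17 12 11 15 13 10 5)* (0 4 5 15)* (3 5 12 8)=(0 12 11)(1 5 4)(2 17 8 3 16)(10 15 13)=[12, 5, 17, 16, 1, 4, 6, 7, 3, 9, 15, 0, 11, 10, 14, 13, 2, 8]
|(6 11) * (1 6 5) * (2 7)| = 4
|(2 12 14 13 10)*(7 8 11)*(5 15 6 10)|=24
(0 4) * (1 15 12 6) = (0 4)(1 15 12 6) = [4, 15, 2, 3, 0, 5, 1, 7, 8, 9, 10, 11, 6, 13, 14, 12]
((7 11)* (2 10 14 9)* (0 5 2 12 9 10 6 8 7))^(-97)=((0 5 2 6 8 7 11)(9 12)(10 14))^(-97)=(0 5 2 6 8 7 11)(9 12)(10 14)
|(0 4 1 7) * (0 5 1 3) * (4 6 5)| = |(0 6 5 1 7 4 3)| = 7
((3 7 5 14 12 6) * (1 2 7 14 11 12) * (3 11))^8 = (1 7 3)(2 5 14)(6 12 11)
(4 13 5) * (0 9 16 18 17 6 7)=(0 9 16 18 17 6 7)(4 13 5)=[9, 1, 2, 3, 13, 4, 7, 0, 8, 16, 10, 11, 12, 5, 14, 15, 18, 6, 17]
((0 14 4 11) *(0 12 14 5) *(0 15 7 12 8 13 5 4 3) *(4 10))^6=(0 5)(3 13)(4 7)(8 14)(10 15)(11 12)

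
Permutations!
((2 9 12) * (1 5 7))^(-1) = (1 7 5)(2 12 9)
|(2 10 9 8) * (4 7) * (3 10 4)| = 7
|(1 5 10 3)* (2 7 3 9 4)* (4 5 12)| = |(1 12 4 2 7 3)(5 10 9)| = 6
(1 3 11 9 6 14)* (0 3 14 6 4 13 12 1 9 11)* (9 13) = (0 3)(1 14 13 12)(4 9) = [3, 14, 2, 0, 9, 5, 6, 7, 8, 4, 10, 11, 1, 12, 13]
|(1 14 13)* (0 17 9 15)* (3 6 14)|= 20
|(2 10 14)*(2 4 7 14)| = |(2 10)(4 7 14)| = 6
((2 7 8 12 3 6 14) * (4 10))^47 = ((2 7 8 12 3 6 14)(4 10))^47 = (2 6 12 7 14 3 8)(4 10)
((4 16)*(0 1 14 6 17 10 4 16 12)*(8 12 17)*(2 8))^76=(0 12 8 2 6 14 1)(4 17 10)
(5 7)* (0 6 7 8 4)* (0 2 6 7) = (0 7 5 8 4 2 6) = [7, 1, 6, 3, 2, 8, 0, 5, 4]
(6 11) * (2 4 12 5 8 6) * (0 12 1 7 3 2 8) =(0 12 5)(1 7 3 2 4)(6 11 8) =[12, 7, 4, 2, 1, 0, 11, 3, 6, 9, 10, 8, 5]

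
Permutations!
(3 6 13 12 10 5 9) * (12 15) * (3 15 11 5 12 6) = [0, 1, 2, 3, 4, 9, 13, 7, 8, 15, 12, 5, 10, 11, 14, 6] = (5 9 15 6 13 11)(10 12)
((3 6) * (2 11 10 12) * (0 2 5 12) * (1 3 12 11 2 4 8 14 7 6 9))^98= ((0 4 8 14 7 6 12 5 11 10)(1 3 9))^98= (0 11 12 7 8)(1 9 3)(4 10 5 6 14)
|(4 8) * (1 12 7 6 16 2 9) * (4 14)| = |(1 12 7 6 16 2 9)(4 8 14)| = 21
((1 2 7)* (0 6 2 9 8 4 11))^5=(0 9 6 8 2 4 7 11 1)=((0 6 2 7 1 9 8 4 11))^5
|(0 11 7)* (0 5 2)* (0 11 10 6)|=|(0 10 6)(2 11 7 5)|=12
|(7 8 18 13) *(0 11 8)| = 6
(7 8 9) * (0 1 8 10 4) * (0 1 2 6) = (0 2 6)(1 8 9 7 10 4) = [2, 8, 6, 3, 1, 5, 0, 10, 9, 7, 4]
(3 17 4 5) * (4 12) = (3 17 12 4 5) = [0, 1, 2, 17, 5, 3, 6, 7, 8, 9, 10, 11, 4, 13, 14, 15, 16, 12]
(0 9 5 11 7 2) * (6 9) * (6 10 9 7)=(0 10 9 5 11 6 7 2)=[10, 1, 0, 3, 4, 11, 7, 2, 8, 5, 9, 6]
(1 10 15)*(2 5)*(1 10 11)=(1 11)(2 5)(10 15)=[0, 11, 5, 3, 4, 2, 6, 7, 8, 9, 15, 1, 12, 13, 14, 10]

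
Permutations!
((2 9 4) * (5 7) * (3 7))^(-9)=((2 9 4)(3 7 5))^(-9)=(9)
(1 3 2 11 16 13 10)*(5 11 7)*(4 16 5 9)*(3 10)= (1 10)(2 7 9 4 16 13 3)(5 11)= [0, 10, 7, 2, 16, 11, 6, 9, 8, 4, 1, 5, 12, 3, 14, 15, 13]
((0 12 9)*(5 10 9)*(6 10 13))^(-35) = (13)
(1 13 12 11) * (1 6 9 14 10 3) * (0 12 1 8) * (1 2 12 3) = (0 3 8)(1 13 2 12 11 6 9 14 10) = [3, 13, 12, 8, 4, 5, 9, 7, 0, 14, 1, 6, 11, 2, 10]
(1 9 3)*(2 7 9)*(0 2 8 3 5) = (0 2 7 9 5)(1 8 3) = [2, 8, 7, 1, 4, 0, 6, 9, 3, 5]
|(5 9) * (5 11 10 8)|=|(5 9 11 10 8)|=5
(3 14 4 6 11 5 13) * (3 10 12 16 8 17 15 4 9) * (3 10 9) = (3 14)(4 6 11 5 13 9 10 12 16 8 17 15) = [0, 1, 2, 14, 6, 13, 11, 7, 17, 10, 12, 5, 16, 9, 3, 4, 8, 15]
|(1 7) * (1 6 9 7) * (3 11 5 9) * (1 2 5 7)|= 4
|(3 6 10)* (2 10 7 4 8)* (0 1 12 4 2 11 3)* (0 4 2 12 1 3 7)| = 21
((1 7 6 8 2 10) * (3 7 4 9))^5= ((1 4 9 3 7 6 8 2 10))^5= (1 6 4 8 9 2 3 10 7)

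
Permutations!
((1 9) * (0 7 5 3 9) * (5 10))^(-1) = (0 1 9 3 5 10 7)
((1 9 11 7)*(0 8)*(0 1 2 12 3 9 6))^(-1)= (0 6 1 8)(2 7 11 9 3 12)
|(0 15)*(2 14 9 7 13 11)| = 6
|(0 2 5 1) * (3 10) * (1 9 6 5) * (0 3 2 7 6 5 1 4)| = 8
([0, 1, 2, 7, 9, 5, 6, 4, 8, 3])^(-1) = [0, 1, 2, 9, 7, 5, 6, 3, 8, 4]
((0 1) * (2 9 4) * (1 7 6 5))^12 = ((0 7 6 5 1)(2 9 4))^12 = (9)(0 6 1 7 5)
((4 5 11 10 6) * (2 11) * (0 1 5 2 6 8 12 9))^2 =(0 5 4 11 8 9 1 6 2 10 12) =((0 1 5 6 4 2 11 10 8 12 9))^2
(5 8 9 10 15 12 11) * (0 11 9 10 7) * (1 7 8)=(0 11 5 1 7)(8 10 15 12 9)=[11, 7, 2, 3, 4, 1, 6, 0, 10, 8, 15, 5, 9, 13, 14, 12]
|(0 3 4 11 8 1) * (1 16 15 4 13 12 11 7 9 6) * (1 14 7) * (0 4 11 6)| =8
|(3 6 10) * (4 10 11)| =5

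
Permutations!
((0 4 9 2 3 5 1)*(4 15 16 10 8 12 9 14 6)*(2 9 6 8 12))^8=(0 8 10 5 4 15 2 12 1 14 16 3 6)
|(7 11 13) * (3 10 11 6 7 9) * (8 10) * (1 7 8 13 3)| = |(1 7 6 8 10 11 3 13 9)| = 9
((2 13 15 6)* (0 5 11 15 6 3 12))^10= ((0 5 11 15 3 12)(2 13 6))^10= (0 3 11)(2 13 6)(5 12 15)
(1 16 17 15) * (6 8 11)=(1 16 17 15)(6 8 11)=[0, 16, 2, 3, 4, 5, 8, 7, 11, 9, 10, 6, 12, 13, 14, 1, 17, 15]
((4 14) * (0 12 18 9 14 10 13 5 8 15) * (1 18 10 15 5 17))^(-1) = ((0 12 10 13 17 1 18 9 14 4 15)(5 8))^(-1) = (0 15 4 14 9 18 1 17 13 10 12)(5 8)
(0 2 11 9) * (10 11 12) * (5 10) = (0 2 12 5 10 11 9) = [2, 1, 12, 3, 4, 10, 6, 7, 8, 0, 11, 9, 5]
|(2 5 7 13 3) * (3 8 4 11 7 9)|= |(2 5 9 3)(4 11 7 13 8)|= 20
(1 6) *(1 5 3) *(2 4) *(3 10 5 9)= (1 6 9 3)(2 4)(5 10)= [0, 6, 4, 1, 2, 10, 9, 7, 8, 3, 5]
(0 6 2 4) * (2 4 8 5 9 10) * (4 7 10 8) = (0 6 7 10 2 4)(5 9 8) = [6, 1, 4, 3, 0, 9, 7, 10, 5, 8, 2]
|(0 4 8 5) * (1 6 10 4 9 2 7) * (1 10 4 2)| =21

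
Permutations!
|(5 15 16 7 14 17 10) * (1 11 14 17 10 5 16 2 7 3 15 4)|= 12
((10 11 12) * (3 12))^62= ((3 12 10 11))^62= (3 10)(11 12)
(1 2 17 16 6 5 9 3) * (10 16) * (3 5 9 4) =(1 2 17 10 16 6 9 5 4 3) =[0, 2, 17, 1, 3, 4, 9, 7, 8, 5, 16, 11, 12, 13, 14, 15, 6, 10]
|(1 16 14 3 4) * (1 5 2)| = |(1 16 14 3 4 5 2)| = 7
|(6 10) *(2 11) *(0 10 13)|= 4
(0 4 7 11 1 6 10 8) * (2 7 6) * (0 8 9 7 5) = [4, 2, 5, 3, 6, 0, 10, 11, 8, 7, 9, 1] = (0 4 6 10 9 7 11 1 2 5)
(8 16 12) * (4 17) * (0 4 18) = (0 4 17 18)(8 16 12) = [4, 1, 2, 3, 17, 5, 6, 7, 16, 9, 10, 11, 8, 13, 14, 15, 12, 18, 0]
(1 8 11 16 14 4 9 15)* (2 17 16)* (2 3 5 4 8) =(1 2 17 16 14 8 11 3 5 4 9 15) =[0, 2, 17, 5, 9, 4, 6, 7, 11, 15, 10, 3, 12, 13, 8, 1, 14, 16]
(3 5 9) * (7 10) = (3 5 9)(7 10) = [0, 1, 2, 5, 4, 9, 6, 10, 8, 3, 7]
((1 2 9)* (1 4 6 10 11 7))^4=((1 2 9 4 6 10 11 7))^4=(1 6)(2 10)(4 7)(9 11)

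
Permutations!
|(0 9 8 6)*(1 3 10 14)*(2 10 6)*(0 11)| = 10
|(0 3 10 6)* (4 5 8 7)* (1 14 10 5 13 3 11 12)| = 42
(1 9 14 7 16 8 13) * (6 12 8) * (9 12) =[0, 12, 2, 3, 4, 5, 9, 16, 13, 14, 10, 11, 8, 1, 7, 15, 6] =(1 12 8 13)(6 9 14 7 16)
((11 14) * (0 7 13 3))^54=(14)(0 13)(3 7)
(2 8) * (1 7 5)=[0, 7, 8, 3, 4, 1, 6, 5, 2]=(1 7 5)(2 8)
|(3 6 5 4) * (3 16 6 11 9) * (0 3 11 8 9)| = 20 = |(0 3 8 9 11)(4 16 6 5)|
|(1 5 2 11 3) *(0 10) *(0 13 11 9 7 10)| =|(1 5 2 9 7 10 13 11 3)| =9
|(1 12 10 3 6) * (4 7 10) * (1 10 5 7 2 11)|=|(1 12 4 2 11)(3 6 10)(5 7)|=30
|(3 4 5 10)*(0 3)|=5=|(0 3 4 5 10)|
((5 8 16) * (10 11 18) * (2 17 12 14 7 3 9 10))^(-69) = (2 17 12 14 7 3 9 10 11 18) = ((2 17 12 14 7 3 9 10 11 18)(5 8 16))^(-69)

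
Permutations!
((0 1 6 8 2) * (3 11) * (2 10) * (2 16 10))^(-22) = ((0 1 6 8 2)(3 11)(10 16))^(-22) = (16)(0 8 1 2 6)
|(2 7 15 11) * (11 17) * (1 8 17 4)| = 8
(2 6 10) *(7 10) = (2 6 7 10) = [0, 1, 6, 3, 4, 5, 7, 10, 8, 9, 2]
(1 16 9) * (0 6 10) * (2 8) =(0 6 10)(1 16 9)(2 8) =[6, 16, 8, 3, 4, 5, 10, 7, 2, 1, 0, 11, 12, 13, 14, 15, 9]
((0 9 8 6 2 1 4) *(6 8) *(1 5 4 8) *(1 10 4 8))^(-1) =((0 9 6 2 5 8 10 4))^(-1) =(0 4 10 8 5 2 6 9)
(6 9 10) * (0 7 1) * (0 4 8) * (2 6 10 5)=(10)(0 7 1 4 8)(2 6 9 5)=[7, 4, 6, 3, 8, 2, 9, 1, 0, 5, 10]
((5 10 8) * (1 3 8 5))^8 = (10)(1 8 3)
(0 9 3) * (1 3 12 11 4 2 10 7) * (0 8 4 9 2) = [2, 3, 10, 8, 0, 5, 6, 1, 4, 12, 7, 9, 11] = (0 2 10 7 1 3 8 4)(9 12 11)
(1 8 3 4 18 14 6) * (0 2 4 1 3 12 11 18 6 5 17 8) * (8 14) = (0 2 4 6 3 1)(5 17 14)(8 12 11 18) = [2, 0, 4, 1, 6, 17, 3, 7, 12, 9, 10, 18, 11, 13, 5, 15, 16, 14, 8]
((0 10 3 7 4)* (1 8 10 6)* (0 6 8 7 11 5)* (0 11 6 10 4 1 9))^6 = ((0 8 4 10 3 6 9)(1 7)(5 11))^6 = (11)(0 9 6 3 10 4 8)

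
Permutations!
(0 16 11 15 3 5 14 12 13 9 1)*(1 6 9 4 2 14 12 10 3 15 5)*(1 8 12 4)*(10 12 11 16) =[10, 0, 14, 8, 2, 4, 9, 7, 11, 6, 3, 5, 13, 1, 12, 15, 16] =(16)(0 10 3 8 11 5 4 2 14 12 13 1)(6 9)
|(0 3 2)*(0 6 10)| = |(0 3 2 6 10)| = 5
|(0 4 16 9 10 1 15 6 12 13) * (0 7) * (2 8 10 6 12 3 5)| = |(0 4 16 9 6 3 5 2 8 10 1 15 12 13 7)| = 15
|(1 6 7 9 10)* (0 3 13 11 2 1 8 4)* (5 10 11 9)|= 13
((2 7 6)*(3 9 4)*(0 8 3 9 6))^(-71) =(0 8 3 6 2 7)(4 9)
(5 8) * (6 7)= (5 8)(6 7)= [0, 1, 2, 3, 4, 8, 7, 6, 5]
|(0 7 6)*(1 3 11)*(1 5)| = 12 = |(0 7 6)(1 3 11 5)|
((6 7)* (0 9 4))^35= ((0 9 4)(6 7))^35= (0 4 9)(6 7)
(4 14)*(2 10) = (2 10)(4 14) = [0, 1, 10, 3, 14, 5, 6, 7, 8, 9, 2, 11, 12, 13, 4]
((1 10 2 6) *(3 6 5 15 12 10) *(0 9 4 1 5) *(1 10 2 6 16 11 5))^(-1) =((0 9 4 10 6 1 3 16 11 5 15 12 2))^(-1) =(0 2 12 15 5 11 16 3 1 6 10 4 9)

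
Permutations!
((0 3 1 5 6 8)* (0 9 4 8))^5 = (4 9 8) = ((0 3 1 5 6)(4 8 9))^5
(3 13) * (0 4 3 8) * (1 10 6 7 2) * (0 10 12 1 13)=(0 4 3)(1 12)(2 13 8 10 6 7)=[4, 12, 13, 0, 3, 5, 7, 2, 10, 9, 6, 11, 1, 8]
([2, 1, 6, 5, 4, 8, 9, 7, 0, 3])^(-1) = (0 8 5 3 9 6 2)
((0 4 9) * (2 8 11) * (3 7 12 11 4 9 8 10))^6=((0 9)(2 10 3 7 12 11)(4 8))^6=(12)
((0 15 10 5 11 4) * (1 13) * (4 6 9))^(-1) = (0 4 9 6 11 5 10 15)(1 13)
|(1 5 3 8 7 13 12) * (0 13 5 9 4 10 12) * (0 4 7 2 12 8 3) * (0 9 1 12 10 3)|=12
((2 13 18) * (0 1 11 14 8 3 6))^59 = ((0 1 11 14 8 3 6)(2 13 18))^59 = (0 14 6 11 3 1 8)(2 18 13)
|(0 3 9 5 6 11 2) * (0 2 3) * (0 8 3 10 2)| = 9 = |(0 8 3 9 5 6 11 10 2)|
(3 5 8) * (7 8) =(3 5 7 8) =[0, 1, 2, 5, 4, 7, 6, 8, 3]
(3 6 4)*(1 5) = (1 5)(3 6 4) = [0, 5, 2, 6, 3, 1, 4]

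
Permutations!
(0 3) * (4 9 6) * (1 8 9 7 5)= [3, 8, 2, 0, 7, 1, 4, 5, 9, 6]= (0 3)(1 8 9 6 4 7 5)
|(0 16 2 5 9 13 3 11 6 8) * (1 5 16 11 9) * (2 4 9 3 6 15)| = 10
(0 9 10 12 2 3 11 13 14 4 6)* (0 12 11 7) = (0 9 10 11 13 14 4 6 12 2 3 7) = [9, 1, 3, 7, 6, 5, 12, 0, 8, 10, 11, 13, 2, 14, 4]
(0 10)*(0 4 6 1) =[10, 0, 2, 3, 6, 5, 1, 7, 8, 9, 4] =(0 10 4 6 1)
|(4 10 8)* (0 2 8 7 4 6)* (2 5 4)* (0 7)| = |(0 5 4 10)(2 8 6 7)| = 4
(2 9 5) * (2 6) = (2 9 5 6) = [0, 1, 9, 3, 4, 6, 2, 7, 8, 5]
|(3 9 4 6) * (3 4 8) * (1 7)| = |(1 7)(3 9 8)(4 6)| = 6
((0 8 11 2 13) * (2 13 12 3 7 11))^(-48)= ((0 8 2 12 3 7 11 13))^(-48)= (13)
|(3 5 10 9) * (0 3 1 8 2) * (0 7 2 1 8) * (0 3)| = |(1 3 5 10 9 8)(2 7)| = 6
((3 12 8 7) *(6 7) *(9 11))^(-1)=((3 12 8 6 7)(9 11))^(-1)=(3 7 6 8 12)(9 11)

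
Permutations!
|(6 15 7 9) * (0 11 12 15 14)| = 8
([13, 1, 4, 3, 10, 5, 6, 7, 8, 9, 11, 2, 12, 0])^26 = [0, 1, 10, 3, 11, 5, 6, 7, 8, 9, 2, 4, 12, 13]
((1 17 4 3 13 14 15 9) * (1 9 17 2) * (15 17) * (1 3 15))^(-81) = ((1 2 3 13 14 17 4 15))^(-81) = (1 15 4 17 14 13 3 2)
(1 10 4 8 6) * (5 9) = [0, 10, 2, 3, 8, 9, 1, 7, 6, 5, 4] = (1 10 4 8 6)(5 9)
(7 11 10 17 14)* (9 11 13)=[0, 1, 2, 3, 4, 5, 6, 13, 8, 11, 17, 10, 12, 9, 7, 15, 16, 14]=(7 13 9 11 10 17 14)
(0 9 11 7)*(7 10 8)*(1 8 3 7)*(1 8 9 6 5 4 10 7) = (0 6 5 4 10 3 1 9 11 7) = [6, 9, 2, 1, 10, 4, 5, 0, 8, 11, 3, 7]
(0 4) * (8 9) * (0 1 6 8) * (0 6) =(0 4 1)(6 8 9) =[4, 0, 2, 3, 1, 5, 8, 7, 9, 6]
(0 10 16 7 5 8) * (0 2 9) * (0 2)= (0 10 16 7 5 8)(2 9)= [10, 1, 9, 3, 4, 8, 6, 5, 0, 2, 16, 11, 12, 13, 14, 15, 7]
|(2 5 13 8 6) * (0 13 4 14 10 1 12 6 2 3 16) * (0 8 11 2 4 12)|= 14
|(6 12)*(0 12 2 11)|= |(0 12 6 2 11)|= 5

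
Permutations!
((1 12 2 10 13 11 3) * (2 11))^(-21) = ((1 12 11 3)(2 10 13))^(-21) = (13)(1 3 11 12)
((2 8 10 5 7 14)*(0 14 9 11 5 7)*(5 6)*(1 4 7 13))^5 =((0 14 2 8 10 13 1 4 7 9 11 6 5))^5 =(0 13 11 2 4 5 10 9 14 1 6 8 7)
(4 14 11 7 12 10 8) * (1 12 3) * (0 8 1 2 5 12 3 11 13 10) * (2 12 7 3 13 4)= [8, 13, 5, 12, 14, 7, 6, 11, 2, 9, 1, 3, 0, 10, 4]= (0 8 2 5 7 11 3 12)(1 13 10)(4 14)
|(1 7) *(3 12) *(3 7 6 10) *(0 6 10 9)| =|(0 6 9)(1 10 3 12 7)| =15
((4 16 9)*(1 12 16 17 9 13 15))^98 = (1 13 12 15 16)(4 9 17)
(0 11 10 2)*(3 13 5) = (0 11 10 2)(3 13 5) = [11, 1, 0, 13, 4, 3, 6, 7, 8, 9, 2, 10, 12, 5]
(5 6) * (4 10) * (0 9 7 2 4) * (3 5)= (0 9 7 2 4 10)(3 5 6)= [9, 1, 4, 5, 10, 6, 3, 2, 8, 7, 0]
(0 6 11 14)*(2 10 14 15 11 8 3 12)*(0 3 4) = [6, 1, 10, 12, 0, 5, 8, 7, 4, 9, 14, 15, 2, 13, 3, 11] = (0 6 8 4)(2 10 14 3 12)(11 15)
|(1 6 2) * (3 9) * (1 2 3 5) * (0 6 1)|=5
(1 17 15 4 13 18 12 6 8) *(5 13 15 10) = [0, 17, 2, 3, 15, 13, 8, 7, 1, 9, 5, 11, 6, 18, 14, 4, 16, 10, 12] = (1 17 10 5 13 18 12 6 8)(4 15)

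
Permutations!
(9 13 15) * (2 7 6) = [0, 1, 7, 3, 4, 5, 2, 6, 8, 13, 10, 11, 12, 15, 14, 9] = (2 7 6)(9 13 15)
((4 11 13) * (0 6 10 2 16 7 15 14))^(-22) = (0 10 16 15)(2 7 14 6)(4 13 11)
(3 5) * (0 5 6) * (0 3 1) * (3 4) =[5, 0, 2, 6, 3, 1, 4] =(0 5 1)(3 6 4)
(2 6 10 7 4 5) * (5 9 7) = (2 6 10 5)(4 9 7) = [0, 1, 6, 3, 9, 2, 10, 4, 8, 7, 5]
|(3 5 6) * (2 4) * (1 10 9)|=6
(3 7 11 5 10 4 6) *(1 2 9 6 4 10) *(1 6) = [0, 2, 9, 7, 4, 6, 3, 11, 8, 1, 10, 5] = (1 2 9)(3 7 11 5 6)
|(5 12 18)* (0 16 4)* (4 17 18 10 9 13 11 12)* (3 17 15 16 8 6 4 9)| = |(0 8 6 4)(3 17 18 5 9 13 11 12 10)(15 16)| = 36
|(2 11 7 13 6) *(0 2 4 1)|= 8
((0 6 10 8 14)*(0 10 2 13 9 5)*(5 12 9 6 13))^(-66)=((0 13 6 2 5)(8 14 10)(9 12))^(-66)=(14)(0 5 2 6 13)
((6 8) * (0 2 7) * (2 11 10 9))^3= (0 9)(2 11)(6 8)(7 10)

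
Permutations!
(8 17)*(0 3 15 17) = [3, 1, 2, 15, 4, 5, 6, 7, 0, 9, 10, 11, 12, 13, 14, 17, 16, 8] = (0 3 15 17 8)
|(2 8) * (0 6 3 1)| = 4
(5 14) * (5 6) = (5 14 6) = [0, 1, 2, 3, 4, 14, 5, 7, 8, 9, 10, 11, 12, 13, 6]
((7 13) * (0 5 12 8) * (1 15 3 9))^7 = (0 8 12 5)(1 9 3 15)(7 13)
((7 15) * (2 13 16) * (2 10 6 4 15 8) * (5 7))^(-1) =((2 13 16 10 6 4 15 5 7 8))^(-1) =(2 8 7 5 15 4 6 10 16 13)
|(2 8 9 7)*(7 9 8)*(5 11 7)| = |(2 5 11 7)| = 4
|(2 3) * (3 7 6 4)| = 5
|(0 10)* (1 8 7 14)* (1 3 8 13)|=4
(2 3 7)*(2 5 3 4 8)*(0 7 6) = (0 7 5 3 6)(2 4 8) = [7, 1, 4, 6, 8, 3, 0, 5, 2]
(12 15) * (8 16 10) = (8 16 10)(12 15) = [0, 1, 2, 3, 4, 5, 6, 7, 16, 9, 8, 11, 15, 13, 14, 12, 10]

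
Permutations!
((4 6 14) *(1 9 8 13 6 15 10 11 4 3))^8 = (15)(1 9 8 13 6 14 3)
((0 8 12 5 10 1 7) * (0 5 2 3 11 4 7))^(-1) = (0 1 10 5 7 4 11 3 2 12 8)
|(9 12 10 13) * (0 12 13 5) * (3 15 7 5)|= 14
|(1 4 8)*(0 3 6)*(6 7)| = 12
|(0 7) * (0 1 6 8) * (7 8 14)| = |(0 8)(1 6 14 7)| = 4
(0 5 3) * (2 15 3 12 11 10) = (0 5 12 11 10 2 15 3) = [5, 1, 15, 0, 4, 12, 6, 7, 8, 9, 2, 10, 11, 13, 14, 3]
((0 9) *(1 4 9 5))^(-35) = (9)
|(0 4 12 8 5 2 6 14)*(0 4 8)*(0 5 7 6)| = 9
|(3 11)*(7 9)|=2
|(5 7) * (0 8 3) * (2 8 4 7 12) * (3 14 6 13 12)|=30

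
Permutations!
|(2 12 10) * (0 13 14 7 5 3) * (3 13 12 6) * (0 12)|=|(2 6 3 12 10)(5 13 14 7)|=20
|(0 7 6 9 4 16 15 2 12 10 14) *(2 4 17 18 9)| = |(0 7 6 2 12 10 14)(4 16 15)(9 17 18)| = 21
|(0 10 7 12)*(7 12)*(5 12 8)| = 5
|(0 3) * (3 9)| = |(0 9 3)| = 3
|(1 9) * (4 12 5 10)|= |(1 9)(4 12 5 10)|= 4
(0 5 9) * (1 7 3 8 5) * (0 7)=(0 1)(3 8 5 9 7)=[1, 0, 2, 8, 4, 9, 6, 3, 5, 7]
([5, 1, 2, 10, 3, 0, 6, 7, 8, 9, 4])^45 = [5, 1, 2, 3, 4, 0, 6, 7, 8, 9, 10]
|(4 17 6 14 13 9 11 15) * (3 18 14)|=|(3 18 14 13 9 11 15 4 17 6)|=10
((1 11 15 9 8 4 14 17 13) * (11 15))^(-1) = (1 13 17 14 4 8 9 15)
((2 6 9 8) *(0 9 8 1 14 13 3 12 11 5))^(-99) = (14)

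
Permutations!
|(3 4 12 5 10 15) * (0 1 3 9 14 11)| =|(0 1 3 4 12 5 10 15 9 14 11)| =11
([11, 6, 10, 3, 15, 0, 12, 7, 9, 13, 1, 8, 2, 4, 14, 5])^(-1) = (0 5 15 4 13 9 8 11)(1 10 2 12 6)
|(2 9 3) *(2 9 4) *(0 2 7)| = |(0 2 4 7)(3 9)| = 4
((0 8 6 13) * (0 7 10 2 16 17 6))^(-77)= (17)(0 8)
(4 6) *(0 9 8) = (0 9 8)(4 6) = [9, 1, 2, 3, 6, 5, 4, 7, 0, 8]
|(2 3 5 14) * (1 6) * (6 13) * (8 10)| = |(1 13 6)(2 3 5 14)(8 10)| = 12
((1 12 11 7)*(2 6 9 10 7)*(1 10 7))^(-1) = ((1 12 11 2 6 9 7 10))^(-1) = (1 10 7 9 6 2 11 12)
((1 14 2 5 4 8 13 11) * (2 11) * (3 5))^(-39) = ((1 14 11)(2 3 5 4 8 13))^(-39) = (14)(2 4)(3 8)(5 13)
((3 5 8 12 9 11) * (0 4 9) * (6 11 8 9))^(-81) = (12) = ((0 4 6 11 3 5 9 8 12))^(-81)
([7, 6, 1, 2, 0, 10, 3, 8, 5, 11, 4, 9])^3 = [5, 2, 3, 6, 8, 0, 1, 10, 4, 11, 7, 9]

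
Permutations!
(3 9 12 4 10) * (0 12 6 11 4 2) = (0 12 2)(3 9 6 11 4 10) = [12, 1, 0, 9, 10, 5, 11, 7, 8, 6, 3, 4, 2]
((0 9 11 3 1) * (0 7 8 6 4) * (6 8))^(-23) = (0 9 11 3 1 7 6 4)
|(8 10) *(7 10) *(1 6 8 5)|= 6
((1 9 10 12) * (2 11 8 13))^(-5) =(1 12 10 9)(2 13 8 11)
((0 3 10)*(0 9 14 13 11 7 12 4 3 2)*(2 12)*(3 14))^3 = ((0 12 4 14 13 11 7 2)(3 10 9))^3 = (0 14 7 12 13 2 4 11)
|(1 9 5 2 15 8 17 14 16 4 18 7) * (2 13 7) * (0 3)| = |(0 3)(1 9 5 13 7)(2 15 8 17 14 16 4 18)| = 40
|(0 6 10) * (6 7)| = 4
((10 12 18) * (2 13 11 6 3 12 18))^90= (18)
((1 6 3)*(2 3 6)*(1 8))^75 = (1 8 3 2)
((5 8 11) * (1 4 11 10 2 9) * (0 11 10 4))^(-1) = ((0 11 5 8 4 10 2 9 1))^(-1) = (0 1 9 2 10 4 8 5 11)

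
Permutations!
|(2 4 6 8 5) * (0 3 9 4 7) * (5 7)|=14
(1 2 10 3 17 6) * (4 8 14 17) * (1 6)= (1 2 10 3 4 8 14 17)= [0, 2, 10, 4, 8, 5, 6, 7, 14, 9, 3, 11, 12, 13, 17, 15, 16, 1]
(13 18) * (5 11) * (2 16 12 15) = [0, 1, 16, 3, 4, 11, 6, 7, 8, 9, 10, 5, 15, 18, 14, 2, 12, 17, 13] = (2 16 12 15)(5 11)(13 18)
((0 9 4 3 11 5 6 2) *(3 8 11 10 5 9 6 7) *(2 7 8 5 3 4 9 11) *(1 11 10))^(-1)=((0 6 7 4 5 8 2)(1 11 10 3))^(-1)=(0 2 8 5 4 7 6)(1 3 10 11)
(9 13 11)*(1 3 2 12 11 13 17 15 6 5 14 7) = [0, 3, 12, 2, 4, 14, 5, 1, 8, 17, 10, 9, 11, 13, 7, 6, 16, 15] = (1 3 2 12 11 9 17 15 6 5 14 7)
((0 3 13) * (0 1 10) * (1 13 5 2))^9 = ((13)(0 3 5 2 1 10))^9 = (13)(0 2)(1 3)(5 10)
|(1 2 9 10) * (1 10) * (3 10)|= |(1 2 9)(3 10)|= 6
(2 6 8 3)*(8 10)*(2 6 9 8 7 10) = (2 9 8 3 6)(7 10) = [0, 1, 9, 6, 4, 5, 2, 10, 3, 8, 7]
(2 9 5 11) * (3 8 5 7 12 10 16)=(2 9 7 12 10 16 3 8 5 11)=[0, 1, 9, 8, 4, 11, 6, 12, 5, 7, 16, 2, 10, 13, 14, 15, 3]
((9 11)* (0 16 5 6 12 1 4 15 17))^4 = (0 12 17 6 15 5 4 16 1)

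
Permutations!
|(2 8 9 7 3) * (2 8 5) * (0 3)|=10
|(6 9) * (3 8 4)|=6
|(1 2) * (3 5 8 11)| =4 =|(1 2)(3 5 8 11)|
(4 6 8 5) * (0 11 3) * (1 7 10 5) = (0 11 3)(1 7 10 5 4 6 8) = [11, 7, 2, 0, 6, 4, 8, 10, 1, 9, 5, 3]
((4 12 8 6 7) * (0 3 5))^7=(0 3 5)(4 8 7 12 6)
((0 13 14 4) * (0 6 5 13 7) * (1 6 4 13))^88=((0 7)(1 6 5)(13 14))^88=(14)(1 6 5)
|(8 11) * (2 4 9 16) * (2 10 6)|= |(2 4 9 16 10 6)(8 11)|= 6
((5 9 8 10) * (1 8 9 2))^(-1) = (1 2 5 10 8)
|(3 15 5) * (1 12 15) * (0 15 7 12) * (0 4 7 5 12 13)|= 9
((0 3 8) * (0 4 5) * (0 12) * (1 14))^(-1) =(0 12 5 4 8 3)(1 14) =((0 3 8 4 5 12)(1 14))^(-1)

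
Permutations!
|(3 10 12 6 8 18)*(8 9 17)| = 8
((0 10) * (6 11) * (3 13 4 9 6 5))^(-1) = ((0 10)(3 13 4 9 6 11 5))^(-1) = (0 10)(3 5 11 6 9 4 13)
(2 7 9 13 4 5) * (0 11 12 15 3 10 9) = [11, 1, 7, 10, 5, 2, 6, 0, 8, 13, 9, 12, 15, 4, 14, 3] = (0 11 12 15 3 10 9 13 4 5 2 7)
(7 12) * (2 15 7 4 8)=(2 15 7 12 4 8)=[0, 1, 15, 3, 8, 5, 6, 12, 2, 9, 10, 11, 4, 13, 14, 7]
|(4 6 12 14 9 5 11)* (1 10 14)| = 9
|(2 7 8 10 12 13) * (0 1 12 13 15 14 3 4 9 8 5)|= 14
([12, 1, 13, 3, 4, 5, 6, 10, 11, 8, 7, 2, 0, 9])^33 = [12, 1, 8, 3, 4, 5, 6, 10, 13, 2, 7, 9, 0, 11]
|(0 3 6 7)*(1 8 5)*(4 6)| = |(0 3 4 6 7)(1 8 5)| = 15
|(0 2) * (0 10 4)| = 4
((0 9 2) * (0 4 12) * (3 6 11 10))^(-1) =((0 9 2 4 12)(3 6 11 10))^(-1) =(0 12 4 2 9)(3 10 11 6)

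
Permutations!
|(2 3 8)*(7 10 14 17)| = |(2 3 8)(7 10 14 17)| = 12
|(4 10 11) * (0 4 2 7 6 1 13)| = 9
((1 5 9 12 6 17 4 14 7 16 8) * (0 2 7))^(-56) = ((0 2 7 16 8 1 5 9 12 6 17 4 14))^(-56) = (0 6 1 2 17 5 7 4 9 16 14 12 8)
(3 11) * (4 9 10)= (3 11)(4 9 10)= [0, 1, 2, 11, 9, 5, 6, 7, 8, 10, 4, 3]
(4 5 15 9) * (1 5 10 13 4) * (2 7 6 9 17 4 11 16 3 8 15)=(1 5 2 7 6 9)(3 8 15 17 4 10 13 11 16)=[0, 5, 7, 8, 10, 2, 9, 6, 15, 1, 13, 16, 12, 11, 14, 17, 3, 4]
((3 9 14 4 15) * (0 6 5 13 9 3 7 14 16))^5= (0 16 9 13 5 6)(4 15 7 14)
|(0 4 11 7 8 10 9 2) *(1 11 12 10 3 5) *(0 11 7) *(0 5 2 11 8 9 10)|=|(0 4 12)(1 7 9 11 5)(2 8 3)|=15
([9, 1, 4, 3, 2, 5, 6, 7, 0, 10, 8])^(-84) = (10)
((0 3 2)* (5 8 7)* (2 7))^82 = (0 8 7)(2 5 3)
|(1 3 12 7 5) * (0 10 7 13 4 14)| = |(0 10 7 5 1 3 12 13 4 14)| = 10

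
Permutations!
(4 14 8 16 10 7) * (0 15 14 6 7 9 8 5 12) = (0 15 14 5 12)(4 6 7)(8 16 10 9) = [15, 1, 2, 3, 6, 12, 7, 4, 16, 8, 9, 11, 0, 13, 5, 14, 10]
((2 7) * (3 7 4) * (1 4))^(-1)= (1 2 7 3 4)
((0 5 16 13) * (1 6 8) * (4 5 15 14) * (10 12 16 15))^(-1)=((0 10 12 16 13)(1 6 8)(4 5 15 14))^(-1)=(0 13 16 12 10)(1 8 6)(4 14 15 5)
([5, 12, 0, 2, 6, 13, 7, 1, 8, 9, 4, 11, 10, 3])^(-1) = [2, 7, 3, 13, 10, 0, 4, 6, 8, 9, 12, 11, 1, 5]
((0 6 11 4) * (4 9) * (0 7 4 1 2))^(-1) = (0 2 1 9 11 6)(4 7) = ((0 6 11 9 1 2)(4 7))^(-1)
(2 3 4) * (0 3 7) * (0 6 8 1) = (0 3 4 2 7 6 8 1) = [3, 0, 7, 4, 2, 5, 8, 6, 1]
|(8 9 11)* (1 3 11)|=|(1 3 11 8 9)|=5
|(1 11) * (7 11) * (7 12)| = |(1 12 7 11)| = 4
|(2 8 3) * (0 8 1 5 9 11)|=8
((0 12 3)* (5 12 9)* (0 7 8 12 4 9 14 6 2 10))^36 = ((0 14 6 2 10)(3 7 8 12)(4 9 5))^36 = (0 14 6 2 10)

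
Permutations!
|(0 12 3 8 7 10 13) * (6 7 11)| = 9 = |(0 12 3 8 11 6 7 10 13)|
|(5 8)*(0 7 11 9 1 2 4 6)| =8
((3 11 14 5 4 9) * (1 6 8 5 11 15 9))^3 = ((1 6 8 5 4)(3 15 9)(11 14))^3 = (15)(1 5 6 4 8)(11 14)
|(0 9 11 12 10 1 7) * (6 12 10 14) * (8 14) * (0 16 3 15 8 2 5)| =|(0 9 11 10 1 7 16 3 15 8 14 6 12 2 5)| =15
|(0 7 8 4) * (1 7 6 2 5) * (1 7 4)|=|(0 6 2 5 7 8 1 4)|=8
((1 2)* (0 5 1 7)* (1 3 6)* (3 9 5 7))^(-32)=((0 7)(1 2 3 6)(5 9))^(-32)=(9)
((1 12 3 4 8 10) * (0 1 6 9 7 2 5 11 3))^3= ((0 1 12)(2 5 11 3 4 8 10 6 9 7))^3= (12)(2 3 10 7 11 8 9 5 4 6)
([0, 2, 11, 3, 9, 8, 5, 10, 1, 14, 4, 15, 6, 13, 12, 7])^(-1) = [0, 8, 1, 3, 10, 6, 12, 15, 5, 4, 7, 2, 14, 13, 9, 11]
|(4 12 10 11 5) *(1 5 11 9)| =6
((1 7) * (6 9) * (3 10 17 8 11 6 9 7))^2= (1 10 8 6)(3 17 11 7)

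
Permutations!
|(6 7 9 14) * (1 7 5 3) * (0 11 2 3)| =|(0 11 2 3 1 7 9 14 6 5)| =10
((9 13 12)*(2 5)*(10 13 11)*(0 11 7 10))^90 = (13)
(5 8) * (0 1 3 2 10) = [1, 3, 10, 2, 4, 8, 6, 7, 5, 9, 0] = (0 1 3 2 10)(5 8)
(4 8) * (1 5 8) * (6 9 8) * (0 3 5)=(0 3 5 6 9 8 4 1)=[3, 0, 2, 5, 1, 6, 9, 7, 4, 8]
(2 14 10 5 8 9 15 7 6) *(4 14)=(2 4 14 10 5 8 9 15 7 6)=[0, 1, 4, 3, 14, 8, 2, 6, 9, 15, 5, 11, 12, 13, 10, 7]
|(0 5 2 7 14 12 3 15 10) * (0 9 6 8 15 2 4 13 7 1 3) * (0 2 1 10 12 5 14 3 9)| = 15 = |(0 14 5 4 13 7 3 1 9 6 8 15 12 2 10)|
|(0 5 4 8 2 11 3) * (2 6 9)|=|(0 5 4 8 6 9 2 11 3)|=9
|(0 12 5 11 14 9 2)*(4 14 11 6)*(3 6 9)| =|(0 12 5 9 2)(3 6 4 14)| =20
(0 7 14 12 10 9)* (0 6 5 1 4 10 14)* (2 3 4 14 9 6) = (0 7)(1 14 12 9 2 3 4 10 6 5) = [7, 14, 3, 4, 10, 1, 5, 0, 8, 2, 6, 11, 9, 13, 12]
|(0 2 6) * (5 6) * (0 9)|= |(0 2 5 6 9)|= 5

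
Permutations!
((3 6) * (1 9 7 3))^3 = ((1 9 7 3 6))^3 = (1 3 9 6 7)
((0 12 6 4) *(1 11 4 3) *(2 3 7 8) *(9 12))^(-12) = (0 4 11 1 3 2 8 7 6 12 9)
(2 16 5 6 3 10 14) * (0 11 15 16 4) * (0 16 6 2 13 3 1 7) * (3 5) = [11, 7, 4, 10, 16, 2, 1, 0, 8, 9, 14, 15, 12, 5, 13, 6, 3] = (0 11 15 6 1 7)(2 4 16 3 10 14 13 5)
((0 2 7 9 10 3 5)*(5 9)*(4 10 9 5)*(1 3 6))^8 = ((0 2 7 4 10 6 1 3 5))^8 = (0 5 3 1 6 10 4 7 2)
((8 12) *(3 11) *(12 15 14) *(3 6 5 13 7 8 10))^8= (3 14 7 6 10 15 13 11 12 8 5)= ((3 11 6 5 13 7 8 15 14 12 10))^8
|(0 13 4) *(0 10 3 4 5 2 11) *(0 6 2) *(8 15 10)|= 15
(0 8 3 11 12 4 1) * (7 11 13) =(0 8 3 13 7 11 12 4 1) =[8, 0, 2, 13, 1, 5, 6, 11, 3, 9, 10, 12, 4, 7]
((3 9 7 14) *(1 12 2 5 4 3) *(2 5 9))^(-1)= ((1 12 5 4 3 2 9 7 14))^(-1)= (1 14 7 9 2 3 4 5 12)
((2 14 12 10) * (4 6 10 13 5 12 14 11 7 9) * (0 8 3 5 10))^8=((14)(0 8 3 5 12 13 10 2 11 7 9 4 6))^8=(14)(0 11 5 4 10 8 7 12 6 2 3 9 13)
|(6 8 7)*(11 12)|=6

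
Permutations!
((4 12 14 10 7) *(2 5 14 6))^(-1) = ((2 5 14 10 7 4 12 6))^(-1) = (2 6 12 4 7 10 14 5)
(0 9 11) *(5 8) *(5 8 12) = (0 9 11)(5 12) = [9, 1, 2, 3, 4, 12, 6, 7, 8, 11, 10, 0, 5]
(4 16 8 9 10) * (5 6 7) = (4 16 8 9 10)(5 6 7) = [0, 1, 2, 3, 16, 6, 7, 5, 9, 10, 4, 11, 12, 13, 14, 15, 8]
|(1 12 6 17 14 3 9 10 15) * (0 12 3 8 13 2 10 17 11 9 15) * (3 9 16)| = 15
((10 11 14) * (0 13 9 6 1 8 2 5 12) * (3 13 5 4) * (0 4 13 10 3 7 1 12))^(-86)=(1 9 7 13 4 2 12 8 6)(3 11)(10 14)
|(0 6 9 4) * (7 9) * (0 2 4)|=|(0 6 7 9)(2 4)|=4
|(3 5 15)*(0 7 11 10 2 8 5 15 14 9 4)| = 10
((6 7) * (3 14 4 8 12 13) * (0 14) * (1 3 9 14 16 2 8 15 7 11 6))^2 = (0 2 12 9 4 7 3 16 8 13 14 15 1) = ((0 16 2 8 12 13 9 14 4 15 7 1 3)(6 11))^2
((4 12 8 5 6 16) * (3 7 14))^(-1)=(3 14 7)(4 16 6 5 8 12)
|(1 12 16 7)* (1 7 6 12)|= 3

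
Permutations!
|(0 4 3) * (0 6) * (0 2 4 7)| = 4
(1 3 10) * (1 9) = (1 3 10 9) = [0, 3, 2, 10, 4, 5, 6, 7, 8, 1, 9]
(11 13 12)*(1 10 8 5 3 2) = (1 10 8 5 3 2)(11 13 12) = [0, 10, 1, 2, 4, 3, 6, 7, 5, 9, 8, 13, 11, 12]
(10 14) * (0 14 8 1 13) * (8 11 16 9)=(0 14 10 11 16 9 8 1 13)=[14, 13, 2, 3, 4, 5, 6, 7, 1, 8, 11, 16, 12, 0, 10, 15, 9]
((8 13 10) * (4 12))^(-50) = ((4 12)(8 13 10))^(-50) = (8 13 10)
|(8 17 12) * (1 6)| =|(1 6)(8 17 12)| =6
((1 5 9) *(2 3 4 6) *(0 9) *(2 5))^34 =(0 1 3 6)(2 4 5 9)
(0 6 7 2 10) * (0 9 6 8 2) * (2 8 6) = (0 6 7)(2 10 9) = [6, 1, 10, 3, 4, 5, 7, 0, 8, 2, 9]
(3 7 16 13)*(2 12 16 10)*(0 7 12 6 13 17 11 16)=[7, 1, 6, 12, 4, 5, 13, 10, 8, 9, 2, 16, 0, 3, 14, 15, 17, 11]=(0 7 10 2 6 13 3 12)(11 16 17)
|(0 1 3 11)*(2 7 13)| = 12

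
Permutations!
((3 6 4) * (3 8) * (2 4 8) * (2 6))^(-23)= ((2 4 6 8 3))^(-23)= (2 6 3 4 8)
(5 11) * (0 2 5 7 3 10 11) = (0 2 5)(3 10 11 7) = [2, 1, 5, 10, 4, 0, 6, 3, 8, 9, 11, 7]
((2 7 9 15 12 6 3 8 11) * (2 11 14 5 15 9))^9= (2 7)(3 14 15 6 8 5 12)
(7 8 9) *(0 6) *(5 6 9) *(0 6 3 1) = (0 9 7 8 5 3 1) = [9, 0, 2, 1, 4, 3, 6, 8, 5, 7]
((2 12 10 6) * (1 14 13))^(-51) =((1 14 13)(2 12 10 6))^(-51) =(14)(2 12 10 6)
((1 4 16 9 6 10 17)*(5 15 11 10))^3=(1 9 15 17 16 5 10 4 6 11)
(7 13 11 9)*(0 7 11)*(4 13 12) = [7, 1, 2, 3, 13, 5, 6, 12, 8, 11, 10, 9, 4, 0] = (0 7 12 4 13)(9 11)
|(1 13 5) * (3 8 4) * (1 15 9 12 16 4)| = 10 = |(1 13 5 15 9 12 16 4 3 8)|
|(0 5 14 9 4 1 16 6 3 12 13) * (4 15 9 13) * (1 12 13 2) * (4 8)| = |(0 5 14 2 1 16 6 3 13)(4 12 8)(9 15)| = 18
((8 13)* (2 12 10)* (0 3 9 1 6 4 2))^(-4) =(13)(0 4 3 2 9 12 1 10 6)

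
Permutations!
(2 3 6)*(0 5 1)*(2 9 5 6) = (0 6 9 5 1)(2 3) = [6, 0, 3, 2, 4, 1, 9, 7, 8, 5]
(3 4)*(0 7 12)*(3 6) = (0 7 12)(3 4 6) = [7, 1, 2, 4, 6, 5, 3, 12, 8, 9, 10, 11, 0]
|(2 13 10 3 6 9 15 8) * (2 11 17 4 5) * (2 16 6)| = |(2 13 10 3)(4 5 16 6 9 15 8 11 17)| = 36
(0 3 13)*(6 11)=[3, 1, 2, 13, 4, 5, 11, 7, 8, 9, 10, 6, 12, 0]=(0 3 13)(6 11)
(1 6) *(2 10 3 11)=(1 6)(2 10 3 11)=[0, 6, 10, 11, 4, 5, 1, 7, 8, 9, 3, 2]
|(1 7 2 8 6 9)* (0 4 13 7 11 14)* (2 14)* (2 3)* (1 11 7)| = |(0 4 13 1 7 14)(2 8 6 9 11 3)| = 6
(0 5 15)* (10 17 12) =(0 5 15)(10 17 12) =[5, 1, 2, 3, 4, 15, 6, 7, 8, 9, 17, 11, 10, 13, 14, 0, 16, 12]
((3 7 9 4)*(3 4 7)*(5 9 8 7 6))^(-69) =(9)(7 8) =((5 9 6)(7 8))^(-69)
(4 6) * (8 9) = [0, 1, 2, 3, 6, 5, 4, 7, 9, 8] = (4 6)(8 9)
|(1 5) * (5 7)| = |(1 7 5)| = 3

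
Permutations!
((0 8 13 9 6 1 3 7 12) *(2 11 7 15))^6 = ((0 8 13 9 6 1 3 15 2 11 7 12))^6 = (0 3)(1 12)(2 13)(6 7)(8 15)(9 11)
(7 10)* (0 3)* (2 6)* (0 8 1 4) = (0 3 8 1 4)(2 6)(7 10) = [3, 4, 6, 8, 0, 5, 2, 10, 1, 9, 7]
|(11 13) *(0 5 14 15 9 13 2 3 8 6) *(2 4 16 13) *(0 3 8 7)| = |(0 5 14 15 9 2 8 6 3 7)(4 16 13 11)| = 20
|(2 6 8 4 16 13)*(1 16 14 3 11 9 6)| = 28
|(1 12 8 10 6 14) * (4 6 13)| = |(1 12 8 10 13 4 6 14)| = 8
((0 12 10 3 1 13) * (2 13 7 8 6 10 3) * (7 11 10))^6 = (0 2 11 3)(1 12 13 10)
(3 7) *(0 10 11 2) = (0 10 11 2)(3 7) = [10, 1, 0, 7, 4, 5, 6, 3, 8, 9, 11, 2]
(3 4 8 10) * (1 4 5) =(1 4 8 10 3 5) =[0, 4, 2, 5, 8, 1, 6, 7, 10, 9, 3]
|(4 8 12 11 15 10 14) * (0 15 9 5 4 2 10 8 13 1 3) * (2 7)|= |(0 15 8 12 11 9 5 4 13 1 3)(2 10 14 7)|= 44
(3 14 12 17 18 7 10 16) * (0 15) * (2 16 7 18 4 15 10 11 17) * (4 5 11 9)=(18)(0 10 7 9 4 15)(2 16 3 14 12)(5 11 17)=[10, 1, 16, 14, 15, 11, 6, 9, 8, 4, 7, 17, 2, 13, 12, 0, 3, 5, 18]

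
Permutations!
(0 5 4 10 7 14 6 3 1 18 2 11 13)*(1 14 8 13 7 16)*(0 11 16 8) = (0 5 4 10 8 13 11 7)(1 18 2 16)(3 14 6) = [5, 18, 16, 14, 10, 4, 3, 0, 13, 9, 8, 7, 12, 11, 6, 15, 1, 17, 2]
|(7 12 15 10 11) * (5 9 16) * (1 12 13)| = |(1 12 15 10 11 7 13)(5 9 16)| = 21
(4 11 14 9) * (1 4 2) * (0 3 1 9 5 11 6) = [3, 4, 9, 1, 6, 11, 0, 7, 8, 2, 10, 14, 12, 13, 5] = (0 3 1 4 6)(2 9)(5 11 14)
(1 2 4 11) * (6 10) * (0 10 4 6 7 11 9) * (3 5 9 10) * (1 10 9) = [3, 2, 6, 5, 9, 1, 4, 11, 8, 0, 7, 10] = (0 3 5 1 2 6 4 9)(7 11 10)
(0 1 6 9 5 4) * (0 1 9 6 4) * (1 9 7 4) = (0 7 4 9 5) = [7, 1, 2, 3, 9, 0, 6, 4, 8, 5]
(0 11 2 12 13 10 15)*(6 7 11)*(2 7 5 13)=(0 6 5 13 10 15)(2 12)(7 11)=[6, 1, 12, 3, 4, 13, 5, 11, 8, 9, 15, 7, 2, 10, 14, 0]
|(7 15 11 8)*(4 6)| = |(4 6)(7 15 11 8)| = 4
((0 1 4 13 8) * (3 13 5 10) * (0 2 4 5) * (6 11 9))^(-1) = (0 4 2 8 13 3 10 5 1)(6 9 11)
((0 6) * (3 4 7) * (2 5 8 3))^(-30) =(8)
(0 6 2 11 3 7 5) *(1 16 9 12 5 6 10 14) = (0 10 14 1 16 9 12 5)(2 11 3 7 6) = [10, 16, 11, 7, 4, 0, 2, 6, 8, 12, 14, 3, 5, 13, 1, 15, 9]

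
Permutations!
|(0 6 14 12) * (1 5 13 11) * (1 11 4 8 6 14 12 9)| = 10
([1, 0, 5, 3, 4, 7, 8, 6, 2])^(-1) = (0 1)(2 8 6 7 5)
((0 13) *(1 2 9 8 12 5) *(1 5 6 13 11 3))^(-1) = (0 13 6 12 8 9 2 1 3 11)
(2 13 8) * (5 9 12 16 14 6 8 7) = (2 13 7 5 9 12 16 14 6 8) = [0, 1, 13, 3, 4, 9, 8, 5, 2, 12, 10, 11, 16, 7, 6, 15, 14]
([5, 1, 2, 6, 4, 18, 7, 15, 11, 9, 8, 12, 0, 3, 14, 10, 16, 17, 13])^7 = [15, 1, 2, 12, 4, 10, 0, 5, 3, 9, 13, 6, 7, 11, 14, 18, 16, 17, 8]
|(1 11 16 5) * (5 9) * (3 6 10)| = |(1 11 16 9 5)(3 6 10)| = 15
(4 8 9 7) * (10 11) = (4 8 9 7)(10 11) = [0, 1, 2, 3, 8, 5, 6, 4, 9, 7, 11, 10]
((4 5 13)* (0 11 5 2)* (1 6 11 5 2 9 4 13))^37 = ((13)(0 5 1 6 11 2)(4 9))^37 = (13)(0 5 1 6 11 2)(4 9)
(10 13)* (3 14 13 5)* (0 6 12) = (0 6 12)(3 14 13 10 5) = [6, 1, 2, 14, 4, 3, 12, 7, 8, 9, 5, 11, 0, 10, 13]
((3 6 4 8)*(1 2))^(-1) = ((1 2)(3 6 4 8))^(-1) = (1 2)(3 8 4 6)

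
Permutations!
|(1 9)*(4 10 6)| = |(1 9)(4 10 6)| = 6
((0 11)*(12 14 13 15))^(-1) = (0 11)(12 15 13 14)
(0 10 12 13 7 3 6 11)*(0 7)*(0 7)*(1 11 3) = [10, 11, 2, 6, 4, 5, 3, 1, 8, 9, 12, 0, 13, 7] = (0 10 12 13 7 1 11)(3 6)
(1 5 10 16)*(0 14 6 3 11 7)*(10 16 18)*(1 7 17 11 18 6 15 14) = (0 1 5 16 7)(3 18 10 6)(11 17)(14 15) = [1, 5, 2, 18, 4, 16, 3, 0, 8, 9, 6, 17, 12, 13, 15, 14, 7, 11, 10]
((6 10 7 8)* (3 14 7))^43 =(3 14 7 8 6 10) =((3 14 7 8 6 10))^43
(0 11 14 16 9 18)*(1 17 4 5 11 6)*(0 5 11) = (0 6 1 17 4 11 14 16 9 18 5) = [6, 17, 2, 3, 11, 0, 1, 7, 8, 18, 10, 14, 12, 13, 16, 15, 9, 4, 5]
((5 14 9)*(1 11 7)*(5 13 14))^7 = ((1 11 7)(9 13 14))^7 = (1 11 7)(9 13 14)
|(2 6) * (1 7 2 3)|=5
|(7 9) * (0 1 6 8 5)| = |(0 1 6 8 5)(7 9)| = 10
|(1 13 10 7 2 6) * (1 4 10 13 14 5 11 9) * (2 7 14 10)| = |(1 10 14 5 11 9)(2 6 4)| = 6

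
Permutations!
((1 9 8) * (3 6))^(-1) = ((1 9 8)(3 6))^(-1) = (1 8 9)(3 6)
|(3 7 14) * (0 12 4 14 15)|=7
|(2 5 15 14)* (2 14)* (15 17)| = 4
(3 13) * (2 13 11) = (2 13 3 11) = [0, 1, 13, 11, 4, 5, 6, 7, 8, 9, 10, 2, 12, 3]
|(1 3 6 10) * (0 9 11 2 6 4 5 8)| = |(0 9 11 2 6 10 1 3 4 5 8)| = 11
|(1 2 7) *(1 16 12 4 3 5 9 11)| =|(1 2 7 16 12 4 3 5 9 11)| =10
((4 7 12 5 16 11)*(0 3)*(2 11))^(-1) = (0 3)(2 16 5 12 7 4 11)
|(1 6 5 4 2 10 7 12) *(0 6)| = |(0 6 5 4 2 10 7 12 1)| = 9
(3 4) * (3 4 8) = (3 8) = [0, 1, 2, 8, 4, 5, 6, 7, 3]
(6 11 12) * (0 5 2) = (0 5 2)(6 11 12) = [5, 1, 0, 3, 4, 2, 11, 7, 8, 9, 10, 12, 6]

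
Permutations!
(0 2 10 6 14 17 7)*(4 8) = (0 2 10 6 14 17 7)(4 8) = [2, 1, 10, 3, 8, 5, 14, 0, 4, 9, 6, 11, 12, 13, 17, 15, 16, 7]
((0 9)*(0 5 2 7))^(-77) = (0 2 9 7 5)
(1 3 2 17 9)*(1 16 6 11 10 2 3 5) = [0, 5, 17, 3, 4, 1, 11, 7, 8, 16, 2, 10, 12, 13, 14, 15, 6, 9] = (1 5)(2 17 9 16 6 11 10)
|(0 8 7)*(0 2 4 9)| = 6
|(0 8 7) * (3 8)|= 4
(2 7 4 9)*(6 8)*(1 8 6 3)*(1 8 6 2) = (1 6 2 7 4 9)(3 8) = [0, 6, 7, 8, 9, 5, 2, 4, 3, 1]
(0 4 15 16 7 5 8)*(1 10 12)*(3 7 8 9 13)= (0 4 15 16 8)(1 10 12)(3 7 5 9 13)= [4, 10, 2, 7, 15, 9, 6, 5, 0, 13, 12, 11, 1, 3, 14, 16, 8]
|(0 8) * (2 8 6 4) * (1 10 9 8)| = 8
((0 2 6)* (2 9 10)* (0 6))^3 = ((0 9 10 2))^3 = (0 2 10 9)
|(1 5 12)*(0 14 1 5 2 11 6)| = 6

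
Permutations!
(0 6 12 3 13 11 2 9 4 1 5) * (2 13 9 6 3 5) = (0 3 9 4 1 2 6 12 5)(11 13) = [3, 2, 6, 9, 1, 0, 12, 7, 8, 4, 10, 13, 5, 11]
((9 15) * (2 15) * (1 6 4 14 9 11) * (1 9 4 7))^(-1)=(1 7 6)(2 9 11 15)(4 14)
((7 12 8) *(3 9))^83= (3 9)(7 8 12)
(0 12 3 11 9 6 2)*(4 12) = (0 4 12 3 11 9 6 2) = [4, 1, 0, 11, 12, 5, 2, 7, 8, 6, 10, 9, 3]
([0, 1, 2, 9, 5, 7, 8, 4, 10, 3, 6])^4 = [0, 1, 2, 3, 5, 7, 8, 4, 10, 9, 6]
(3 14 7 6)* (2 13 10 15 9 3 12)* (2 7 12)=(2 13 10 15 9 3 14 12 7 6)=[0, 1, 13, 14, 4, 5, 2, 6, 8, 3, 15, 11, 7, 10, 12, 9]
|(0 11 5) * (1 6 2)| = |(0 11 5)(1 6 2)| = 3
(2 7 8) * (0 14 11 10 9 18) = (0 14 11 10 9 18)(2 7 8) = [14, 1, 7, 3, 4, 5, 6, 8, 2, 18, 9, 10, 12, 13, 11, 15, 16, 17, 0]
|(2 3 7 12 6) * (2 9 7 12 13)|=7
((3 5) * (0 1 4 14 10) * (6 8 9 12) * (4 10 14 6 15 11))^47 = ((0 1 10)(3 5)(4 6 8 9 12 15 11))^47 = (0 10 1)(3 5)(4 15 9 6 11 12 8)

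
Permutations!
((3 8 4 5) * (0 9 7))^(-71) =(0 9 7)(3 8 4 5) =((0 9 7)(3 8 4 5))^(-71)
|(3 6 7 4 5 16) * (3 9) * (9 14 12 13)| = |(3 6 7 4 5 16 14 12 13 9)| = 10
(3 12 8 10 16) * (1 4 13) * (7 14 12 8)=(1 4 13)(3 8 10 16)(7 14 12)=[0, 4, 2, 8, 13, 5, 6, 14, 10, 9, 16, 11, 7, 1, 12, 15, 3]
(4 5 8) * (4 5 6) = (4 6)(5 8) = [0, 1, 2, 3, 6, 8, 4, 7, 5]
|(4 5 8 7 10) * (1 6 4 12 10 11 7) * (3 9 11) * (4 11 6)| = |(1 4 5 8)(3 9 6 11 7)(10 12)| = 20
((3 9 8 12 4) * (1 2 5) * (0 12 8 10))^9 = ((0 12 4 3 9 10)(1 2 5))^9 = (0 3)(4 10)(9 12)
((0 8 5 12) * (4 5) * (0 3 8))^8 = (3 5 8 12 4)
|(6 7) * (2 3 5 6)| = |(2 3 5 6 7)| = 5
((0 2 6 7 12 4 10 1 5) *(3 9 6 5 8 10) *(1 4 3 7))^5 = (0 5 2)(1 12 8 3 10 9 4 6 7)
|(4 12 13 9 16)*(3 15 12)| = 7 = |(3 15 12 13 9 16 4)|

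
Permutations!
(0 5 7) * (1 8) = (0 5 7)(1 8) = [5, 8, 2, 3, 4, 7, 6, 0, 1]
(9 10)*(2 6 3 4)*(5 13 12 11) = (2 6 3 4)(5 13 12 11)(9 10) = [0, 1, 6, 4, 2, 13, 3, 7, 8, 10, 9, 5, 11, 12]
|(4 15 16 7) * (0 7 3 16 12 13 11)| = 14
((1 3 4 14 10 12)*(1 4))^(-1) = ((1 3)(4 14 10 12))^(-1) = (1 3)(4 12 10 14)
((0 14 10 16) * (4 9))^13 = (0 14 10 16)(4 9)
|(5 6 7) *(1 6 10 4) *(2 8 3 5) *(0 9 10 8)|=24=|(0 9 10 4 1 6 7 2)(3 5 8)|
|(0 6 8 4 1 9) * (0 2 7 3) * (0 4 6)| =6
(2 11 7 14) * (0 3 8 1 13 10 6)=(0 3 8 1 13 10 6)(2 11 7 14)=[3, 13, 11, 8, 4, 5, 0, 14, 1, 9, 6, 7, 12, 10, 2]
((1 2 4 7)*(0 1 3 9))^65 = ((0 1 2 4 7 3 9))^65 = (0 2 7 9 1 4 3)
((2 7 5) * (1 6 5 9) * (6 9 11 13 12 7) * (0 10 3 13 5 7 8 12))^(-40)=((0 10 3 13)(1 9)(2 6 7 11 5)(8 12))^(-40)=(13)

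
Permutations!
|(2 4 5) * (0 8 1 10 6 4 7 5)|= 6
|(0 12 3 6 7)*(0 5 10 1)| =8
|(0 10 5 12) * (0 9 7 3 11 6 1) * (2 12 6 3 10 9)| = |(0 9 7 10 5 6 1)(2 12)(3 11)| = 14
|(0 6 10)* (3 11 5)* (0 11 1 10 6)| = 5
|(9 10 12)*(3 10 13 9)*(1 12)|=4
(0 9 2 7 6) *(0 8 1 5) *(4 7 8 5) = [9, 4, 8, 3, 7, 0, 5, 6, 1, 2] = (0 9 2 8 1 4 7 6 5)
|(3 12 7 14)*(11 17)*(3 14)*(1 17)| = 3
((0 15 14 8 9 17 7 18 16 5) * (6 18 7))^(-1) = (0 5 16 18 6 17 9 8 14 15)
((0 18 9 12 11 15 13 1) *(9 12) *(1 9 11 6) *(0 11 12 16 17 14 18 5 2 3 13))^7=((0 5 2 3 13 9 12 6 1 11 15)(14 18 16 17))^7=(0 6 3 15 12 2 11 9 5 1 13)(14 17 16 18)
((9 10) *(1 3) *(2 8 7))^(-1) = (1 3)(2 7 8)(9 10)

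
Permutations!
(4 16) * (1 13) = [0, 13, 2, 3, 16, 5, 6, 7, 8, 9, 10, 11, 12, 1, 14, 15, 4] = (1 13)(4 16)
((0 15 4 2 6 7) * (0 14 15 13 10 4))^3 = (0 4 7)(2 14 13)(6 15 10) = ((0 13 10 4 2 6 7 14 15))^3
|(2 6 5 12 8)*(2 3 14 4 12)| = 15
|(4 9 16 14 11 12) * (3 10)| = 6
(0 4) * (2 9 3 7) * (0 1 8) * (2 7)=(0 4 1 8)(2 9 3)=[4, 8, 9, 2, 1, 5, 6, 7, 0, 3]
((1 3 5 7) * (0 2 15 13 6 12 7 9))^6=((0 2 15 13 6 12 7 1 3 5 9))^6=(0 7 2 1 15 3 13 5 6 9 12)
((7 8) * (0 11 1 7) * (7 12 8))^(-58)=(0 1 8 11 12)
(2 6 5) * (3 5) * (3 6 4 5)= (6)(2 4 5)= [0, 1, 4, 3, 5, 2, 6]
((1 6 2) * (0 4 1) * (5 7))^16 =(7)(0 4 1 6 2)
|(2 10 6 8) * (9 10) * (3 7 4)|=15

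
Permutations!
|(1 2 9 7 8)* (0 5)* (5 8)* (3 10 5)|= |(0 8 1 2 9 7 3 10 5)|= 9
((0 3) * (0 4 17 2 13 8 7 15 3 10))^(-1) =(0 10)(2 17 4 3 15 7 8 13)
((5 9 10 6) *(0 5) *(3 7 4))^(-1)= (0 6 10 9 5)(3 4 7)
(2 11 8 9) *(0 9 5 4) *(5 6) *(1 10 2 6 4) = [9, 10, 11, 3, 0, 1, 5, 7, 4, 6, 2, 8] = (0 9 6 5 1 10 2 11 8 4)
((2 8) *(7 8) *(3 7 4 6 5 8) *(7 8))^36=((2 4 6 5 7 3 8))^36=(2 4 6 5 7 3 8)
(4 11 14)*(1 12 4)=(1 12 4 11 14)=[0, 12, 2, 3, 11, 5, 6, 7, 8, 9, 10, 14, 4, 13, 1]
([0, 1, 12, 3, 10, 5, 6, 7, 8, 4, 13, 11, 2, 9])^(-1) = (2 12)(4 9 13 10)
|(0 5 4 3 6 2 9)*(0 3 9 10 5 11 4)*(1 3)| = |(0 11 4 9 1 3 6 2 10 5)| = 10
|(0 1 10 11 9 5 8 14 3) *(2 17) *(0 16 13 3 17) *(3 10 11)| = |(0 1 11 9 5 8 14 17 2)(3 16 13 10)| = 36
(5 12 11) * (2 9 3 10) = (2 9 3 10)(5 12 11) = [0, 1, 9, 10, 4, 12, 6, 7, 8, 3, 2, 5, 11]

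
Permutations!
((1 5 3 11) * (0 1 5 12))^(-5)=(0 1 12)(3 11 5)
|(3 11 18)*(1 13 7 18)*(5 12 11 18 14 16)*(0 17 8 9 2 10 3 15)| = 72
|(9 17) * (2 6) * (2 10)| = 6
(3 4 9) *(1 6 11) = [0, 6, 2, 4, 9, 5, 11, 7, 8, 3, 10, 1] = (1 6 11)(3 4 9)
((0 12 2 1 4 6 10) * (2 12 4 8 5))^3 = ((12)(0 4 6 10)(1 8 5 2))^3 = (12)(0 10 6 4)(1 2 5 8)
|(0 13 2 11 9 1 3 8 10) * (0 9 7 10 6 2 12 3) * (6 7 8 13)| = 9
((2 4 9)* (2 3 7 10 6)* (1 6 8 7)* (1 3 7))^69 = ((1 6 2 4 9 7 10 8))^69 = (1 7 2 8 9 6 10 4)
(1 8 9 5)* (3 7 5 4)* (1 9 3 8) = (3 7 5 9 4 8) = [0, 1, 2, 7, 8, 9, 6, 5, 3, 4]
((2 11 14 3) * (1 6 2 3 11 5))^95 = (1 5 2 6)(11 14)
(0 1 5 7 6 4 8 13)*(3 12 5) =(0 1 3 12 5 7 6 4 8 13) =[1, 3, 2, 12, 8, 7, 4, 6, 13, 9, 10, 11, 5, 0]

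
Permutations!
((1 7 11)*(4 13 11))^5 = ((1 7 4 13 11))^5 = (13)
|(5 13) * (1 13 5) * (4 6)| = 2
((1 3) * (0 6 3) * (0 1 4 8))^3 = ((0 6 3 4 8))^3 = (0 4 6 8 3)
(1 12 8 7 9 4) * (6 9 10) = (1 12 8 7 10 6 9 4) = [0, 12, 2, 3, 1, 5, 9, 10, 7, 4, 6, 11, 8]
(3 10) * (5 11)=(3 10)(5 11)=[0, 1, 2, 10, 4, 11, 6, 7, 8, 9, 3, 5]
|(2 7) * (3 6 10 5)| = |(2 7)(3 6 10 5)| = 4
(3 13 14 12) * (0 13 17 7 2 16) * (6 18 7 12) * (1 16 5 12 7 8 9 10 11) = [13, 16, 5, 17, 4, 12, 18, 2, 9, 10, 11, 1, 3, 14, 6, 15, 0, 7, 8] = (0 13 14 6 18 8 9 10 11 1 16)(2 5 12 3 17 7)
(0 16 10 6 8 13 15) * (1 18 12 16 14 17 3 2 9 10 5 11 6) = (0 14 17 3 2 9 10 1 18 12 16 5 11 6 8 13 15) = [14, 18, 9, 2, 4, 11, 8, 7, 13, 10, 1, 6, 16, 15, 17, 0, 5, 3, 12]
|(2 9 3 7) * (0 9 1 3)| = |(0 9)(1 3 7 2)| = 4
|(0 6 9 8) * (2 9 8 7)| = 3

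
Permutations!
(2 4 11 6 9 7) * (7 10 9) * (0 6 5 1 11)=(0 6 7 2 4)(1 11 5)(9 10)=[6, 11, 4, 3, 0, 1, 7, 2, 8, 10, 9, 5]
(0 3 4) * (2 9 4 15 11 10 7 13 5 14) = (0 3 15 11 10 7 13 5 14 2 9 4) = [3, 1, 9, 15, 0, 14, 6, 13, 8, 4, 7, 10, 12, 5, 2, 11]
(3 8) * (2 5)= [0, 1, 5, 8, 4, 2, 6, 7, 3]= (2 5)(3 8)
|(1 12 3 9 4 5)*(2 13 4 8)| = 9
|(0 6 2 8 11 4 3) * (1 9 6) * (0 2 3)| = 9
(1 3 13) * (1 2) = (1 3 13 2) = [0, 3, 1, 13, 4, 5, 6, 7, 8, 9, 10, 11, 12, 2]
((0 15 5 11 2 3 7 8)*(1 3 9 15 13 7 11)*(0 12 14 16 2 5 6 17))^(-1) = (0 17 6 15 9 2 16 14 12 8 7 13)(1 5 11 3)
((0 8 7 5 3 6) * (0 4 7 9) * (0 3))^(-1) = ((0 8 9 3 6 4 7 5))^(-1) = (0 5 7 4 6 3 9 8)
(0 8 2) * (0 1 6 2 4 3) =(0 8 4 3)(1 6 2) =[8, 6, 1, 0, 3, 5, 2, 7, 4]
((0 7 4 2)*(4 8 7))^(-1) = (0 2 4)(7 8)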